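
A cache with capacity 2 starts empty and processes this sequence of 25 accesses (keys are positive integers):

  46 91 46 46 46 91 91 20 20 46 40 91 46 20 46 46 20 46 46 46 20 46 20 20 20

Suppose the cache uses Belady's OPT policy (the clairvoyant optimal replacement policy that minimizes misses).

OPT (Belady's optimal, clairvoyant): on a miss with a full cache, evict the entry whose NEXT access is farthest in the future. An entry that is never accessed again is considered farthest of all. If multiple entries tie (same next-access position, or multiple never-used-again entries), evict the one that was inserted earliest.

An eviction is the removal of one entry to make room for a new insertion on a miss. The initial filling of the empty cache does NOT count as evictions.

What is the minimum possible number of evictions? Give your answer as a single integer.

OPT (Belady) simulation (capacity=2):
  1. access 46: MISS. Cache: [46]
  2. access 91: MISS. Cache: [46 91]
  3. access 46: HIT. Next use of 46: step 4. Cache: [46 91]
  4. access 46: HIT. Next use of 46: step 5. Cache: [46 91]
  5. access 46: HIT. Next use of 46: step 10. Cache: [46 91]
  6. access 91: HIT. Next use of 91: step 7. Cache: [46 91]
  7. access 91: HIT. Next use of 91: step 12. Cache: [46 91]
  8. access 20: MISS, evict 91 (next use: step 12). Cache: [46 20]
  9. access 20: HIT. Next use of 20: step 14. Cache: [46 20]
  10. access 46: HIT. Next use of 46: step 13. Cache: [46 20]
  11. access 40: MISS, evict 20 (next use: step 14). Cache: [46 40]
  12. access 91: MISS, evict 40 (next use: never). Cache: [46 91]
  13. access 46: HIT. Next use of 46: step 15. Cache: [46 91]
  14. access 20: MISS, evict 91 (next use: never). Cache: [46 20]
  15. access 46: HIT. Next use of 46: step 16. Cache: [46 20]
  16. access 46: HIT. Next use of 46: step 18. Cache: [46 20]
  17. access 20: HIT. Next use of 20: step 21. Cache: [46 20]
  18. access 46: HIT. Next use of 46: step 19. Cache: [46 20]
  19. access 46: HIT. Next use of 46: step 20. Cache: [46 20]
  20. access 46: HIT. Next use of 46: step 22. Cache: [46 20]
  21. access 20: HIT. Next use of 20: step 23. Cache: [46 20]
  22. access 46: HIT. Next use of 46: never. Cache: [46 20]
  23. access 20: HIT. Next use of 20: step 24. Cache: [46 20]
  24. access 20: HIT. Next use of 20: step 25. Cache: [46 20]
  25. access 20: HIT. Next use of 20: never. Cache: [46 20]
Total: 19 hits, 6 misses, 4 evictions

Answer: 4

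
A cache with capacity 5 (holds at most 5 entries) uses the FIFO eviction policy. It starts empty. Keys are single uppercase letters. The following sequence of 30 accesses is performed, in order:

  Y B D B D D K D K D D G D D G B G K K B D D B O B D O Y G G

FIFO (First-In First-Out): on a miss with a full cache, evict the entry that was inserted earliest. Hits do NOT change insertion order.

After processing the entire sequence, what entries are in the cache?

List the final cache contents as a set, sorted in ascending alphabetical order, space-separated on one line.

Answer: D G K O Y

Derivation:
FIFO simulation (capacity=5):
  1. access Y: MISS. Cache (old->new): [Y]
  2. access B: MISS. Cache (old->new): [Y B]
  3. access D: MISS. Cache (old->new): [Y B D]
  4. access B: HIT. Cache (old->new): [Y B D]
  5. access D: HIT. Cache (old->new): [Y B D]
  6. access D: HIT. Cache (old->new): [Y B D]
  7. access K: MISS. Cache (old->new): [Y B D K]
  8. access D: HIT. Cache (old->new): [Y B D K]
  9. access K: HIT. Cache (old->new): [Y B D K]
  10. access D: HIT. Cache (old->new): [Y B D K]
  11. access D: HIT. Cache (old->new): [Y B D K]
  12. access G: MISS. Cache (old->new): [Y B D K G]
  13. access D: HIT. Cache (old->new): [Y B D K G]
  14. access D: HIT. Cache (old->new): [Y B D K G]
  15. access G: HIT. Cache (old->new): [Y B D K G]
  16. access B: HIT. Cache (old->new): [Y B D K G]
  17. access G: HIT. Cache (old->new): [Y B D K G]
  18. access K: HIT. Cache (old->new): [Y B D K G]
  19. access K: HIT. Cache (old->new): [Y B D K G]
  20. access B: HIT. Cache (old->new): [Y B D K G]
  21. access D: HIT. Cache (old->new): [Y B D K G]
  22. access D: HIT. Cache (old->new): [Y B D K G]
  23. access B: HIT. Cache (old->new): [Y B D K G]
  24. access O: MISS, evict Y. Cache (old->new): [B D K G O]
  25. access B: HIT. Cache (old->new): [B D K G O]
  26. access D: HIT. Cache (old->new): [B D K G O]
  27. access O: HIT. Cache (old->new): [B D K G O]
  28. access Y: MISS, evict B. Cache (old->new): [D K G O Y]
  29. access G: HIT. Cache (old->new): [D K G O Y]
  30. access G: HIT. Cache (old->new): [D K G O Y]
Total: 23 hits, 7 misses, 2 evictions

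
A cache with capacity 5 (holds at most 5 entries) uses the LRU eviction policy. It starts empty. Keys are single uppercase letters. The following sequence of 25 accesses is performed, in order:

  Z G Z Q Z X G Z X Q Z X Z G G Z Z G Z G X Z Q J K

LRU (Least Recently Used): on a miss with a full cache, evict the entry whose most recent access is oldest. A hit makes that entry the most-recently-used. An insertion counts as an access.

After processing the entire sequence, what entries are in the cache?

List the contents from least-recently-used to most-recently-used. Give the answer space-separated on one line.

LRU simulation (capacity=5):
  1. access Z: MISS. Cache (LRU->MRU): [Z]
  2. access G: MISS. Cache (LRU->MRU): [Z G]
  3. access Z: HIT. Cache (LRU->MRU): [G Z]
  4. access Q: MISS. Cache (LRU->MRU): [G Z Q]
  5. access Z: HIT. Cache (LRU->MRU): [G Q Z]
  6. access X: MISS. Cache (LRU->MRU): [G Q Z X]
  7. access G: HIT. Cache (LRU->MRU): [Q Z X G]
  8. access Z: HIT. Cache (LRU->MRU): [Q X G Z]
  9. access X: HIT. Cache (LRU->MRU): [Q G Z X]
  10. access Q: HIT. Cache (LRU->MRU): [G Z X Q]
  11. access Z: HIT. Cache (LRU->MRU): [G X Q Z]
  12. access X: HIT. Cache (LRU->MRU): [G Q Z X]
  13. access Z: HIT. Cache (LRU->MRU): [G Q X Z]
  14. access G: HIT. Cache (LRU->MRU): [Q X Z G]
  15. access G: HIT. Cache (LRU->MRU): [Q X Z G]
  16. access Z: HIT. Cache (LRU->MRU): [Q X G Z]
  17. access Z: HIT. Cache (LRU->MRU): [Q X G Z]
  18. access G: HIT. Cache (LRU->MRU): [Q X Z G]
  19. access Z: HIT. Cache (LRU->MRU): [Q X G Z]
  20. access G: HIT. Cache (LRU->MRU): [Q X Z G]
  21. access X: HIT. Cache (LRU->MRU): [Q Z G X]
  22. access Z: HIT. Cache (LRU->MRU): [Q G X Z]
  23. access Q: HIT. Cache (LRU->MRU): [G X Z Q]
  24. access J: MISS. Cache (LRU->MRU): [G X Z Q J]
  25. access K: MISS, evict G. Cache (LRU->MRU): [X Z Q J K]
Total: 19 hits, 6 misses, 1 evictions

Answer: X Z Q J K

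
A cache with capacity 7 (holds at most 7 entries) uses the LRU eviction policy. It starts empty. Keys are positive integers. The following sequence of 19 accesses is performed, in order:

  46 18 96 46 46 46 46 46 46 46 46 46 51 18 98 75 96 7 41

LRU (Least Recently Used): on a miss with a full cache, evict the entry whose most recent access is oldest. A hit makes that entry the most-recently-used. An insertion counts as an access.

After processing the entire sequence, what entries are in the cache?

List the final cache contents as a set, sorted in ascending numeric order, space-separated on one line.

Answer: 7 18 41 51 75 96 98

Derivation:
LRU simulation (capacity=7):
  1. access 46: MISS. Cache (LRU->MRU): [46]
  2. access 18: MISS. Cache (LRU->MRU): [46 18]
  3. access 96: MISS. Cache (LRU->MRU): [46 18 96]
  4. access 46: HIT. Cache (LRU->MRU): [18 96 46]
  5. access 46: HIT. Cache (LRU->MRU): [18 96 46]
  6. access 46: HIT. Cache (LRU->MRU): [18 96 46]
  7. access 46: HIT. Cache (LRU->MRU): [18 96 46]
  8. access 46: HIT. Cache (LRU->MRU): [18 96 46]
  9. access 46: HIT. Cache (LRU->MRU): [18 96 46]
  10. access 46: HIT. Cache (LRU->MRU): [18 96 46]
  11. access 46: HIT. Cache (LRU->MRU): [18 96 46]
  12. access 46: HIT. Cache (LRU->MRU): [18 96 46]
  13. access 51: MISS. Cache (LRU->MRU): [18 96 46 51]
  14. access 18: HIT. Cache (LRU->MRU): [96 46 51 18]
  15. access 98: MISS. Cache (LRU->MRU): [96 46 51 18 98]
  16. access 75: MISS. Cache (LRU->MRU): [96 46 51 18 98 75]
  17. access 96: HIT. Cache (LRU->MRU): [46 51 18 98 75 96]
  18. access 7: MISS. Cache (LRU->MRU): [46 51 18 98 75 96 7]
  19. access 41: MISS, evict 46. Cache (LRU->MRU): [51 18 98 75 96 7 41]
Total: 11 hits, 8 misses, 1 evictions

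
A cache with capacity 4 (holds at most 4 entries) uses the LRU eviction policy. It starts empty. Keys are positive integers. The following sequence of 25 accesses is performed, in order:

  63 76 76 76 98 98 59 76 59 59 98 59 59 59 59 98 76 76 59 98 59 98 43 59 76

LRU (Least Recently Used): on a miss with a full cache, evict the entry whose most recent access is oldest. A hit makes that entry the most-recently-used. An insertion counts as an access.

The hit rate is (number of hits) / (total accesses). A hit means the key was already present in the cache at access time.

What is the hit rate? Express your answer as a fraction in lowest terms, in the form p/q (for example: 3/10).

Answer: 4/5

Derivation:
LRU simulation (capacity=4):
  1. access 63: MISS. Cache (LRU->MRU): [63]
  2. access 76: MISS. Cache (LRU->MRU): [63 76]
  3. access 76: HIT. Cache (LRU->MRU): [63 76]
  4. access 76: HIT. Cache (LRU->MRU): [63 76]
  5. access 98: MISS. Cache (LRU->MRU): [63 76 98]
  6. access 98: HIT. Cache (LRU->MRU): [63 76 98]
  7. access 59: MISS. Cache (LRU->MRU): [63 76 98 59]
  8. access 76: HIT. Cache (LRU->MRU): [63 98 59 76]
  9. access 59: HIT. Cache (LRU->MRU): [63 98 76 59]
  10. access 59: HIT. Cache (LRU->MRU): [63 98 76 59]
  11. access 98: HIT. Cache (LRU->MRU): [63 76 59 98]
  12. access 59: HIT. Cache (LRU->MRU): [63 76 98 59]
  13. access 59: HIT. Cache (LRU->MRU): [63 76 98 59]
  14. access 59: HIT. Cache (LRU->MRU): [63 76 98 59]
  15. access 59: HIT. Cache (LRU->MRU): [63 76 98 59]
  16. access 98: HIT. Cache (LRU->MRU): [63 76 59 98]
  17. access 76: HIT. Cache (LRU->MRU): [63 59 98 76]
  18. access 76: HIT. Cache (LRU->MRU): [63 59 98 76]
  19. access 59: HIT. Cache (LRU->MRU): [63 98 76 59]
  20. access 98: HIT. Cache (LRU->MRU): [63 76 59 98]
  21. access 59: HIT. Cache (LRU->MRU): [63 76 98 59]
  22. access 98: HIT. Cache (LRU->MRU): [63 76 59 98]
  23. access 43: MISS, evict 63. Cache (LRU->MRU): [76 59 98 43]
  24. access 59: HIT. Cache (LRU->MRU): [76 98 43 59]
  25. access 76: HIT. Cache (LRU->MRU): [98 43 59 76]
Total: 20 hits, 5 misses, 1 evictions

Hit rate = 20/25 = 4/5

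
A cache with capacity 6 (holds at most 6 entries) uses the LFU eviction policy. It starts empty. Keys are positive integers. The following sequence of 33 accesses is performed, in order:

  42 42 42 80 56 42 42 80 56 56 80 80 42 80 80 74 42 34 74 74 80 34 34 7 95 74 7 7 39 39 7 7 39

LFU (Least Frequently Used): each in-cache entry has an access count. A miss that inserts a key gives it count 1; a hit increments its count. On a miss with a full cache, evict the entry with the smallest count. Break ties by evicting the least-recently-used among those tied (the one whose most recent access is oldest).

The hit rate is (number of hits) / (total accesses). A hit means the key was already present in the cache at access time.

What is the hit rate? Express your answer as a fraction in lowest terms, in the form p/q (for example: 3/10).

Answer: 2/3

Derivation:
LFU simulation (capacity=6):
  1. access 42: MISS. Cache: [42(c=1)]
  2. access 42: HIT, count now 2. Cache: [42(c=2)]
  3. access 42: HIT, count now 3. Cache: [42(c=3)]
  4. access 80: MISS. Cache: [80(c=1) 42(c=3)]
  5. access 56: MISS. Cache: [80(c=1) 56(c=1) 42(c=3)]
  6. access 42: HIT, count now 4. Cache: [80(c=1) 56(c=1) 42(c=4)]
  7. access 42: HIT, count now 5. Cache: [80(c=1) 56(c=1) 42(c=5)]
  8. access 80: HIT, count now 2. Cache: [56(c=1) 80(c=2) 42(c=5)]
  9. access 56: HIT, count now 2. Cache: [80(c=2) 56(c=2) 42(c=5)]
  10. access 56: HIT, count now 3. Cache: [80(c=2) 56(c=3) 42(c=5)]
  11. access 80: HIT, count now 3. Cache: [56(c=3) 80(c=3) 42(c=5)]
  12. access 80: HIT, count now 4. Cache: [56(c=3) 80(c=4) 42(c=5)]
  13. access 42: HIT, count now 6. Cache: [56(c=3) 80(c=4) 42(c=6)]
  14. access 80: HIT, count now 5. Cache: [56(c=3) 80(c=5) 42(c=6)]
  15. access 80: HIT, count now 6. Cache: [56(c=3) 42(c=6) 80(c=6)]
  16. access 74: MISS. Cache: [74(c=1) 56(c=3) 42(c=6) 80(c=6)]
  17. access 42: HIT, count now 7. Cache: [74(c=1) 56(c=3) 80(c=6) 42(c=7)]
  18. access 34: MISS. Cache: [74(c=1) 34(c=1) 56(c=3) 80(c=6) 42(c=7)]
  19. access 74: HIT, count now 2. Cache: [34(c=1) 74(c=2) 56(c=3) 80(c=6) 42(c=7)]
  20. access 74: HIT, count now 3. Cache: [34(c=1) 56(c=3) 74(c=3) 80(c=6) 42(c=7)]
  21. access 80: HIT, count now 7. Cache: [34(c=1) 56(c=3) 74(c=3) 42(c=7) 80(c=7)]
  22. access 34: HIT, count now 2. Cache: [34(c=2) 56(c=3) 74(c=3) 42(c=7) 80(c=7)]
  23. access 34: HIT, count now 3. Cache: [56(c=3) 74(c=3) 34(c=3) 42(c=7) 80(c=7)]
  24. access 7: MISS. Cache: [7(c=1) 56(c=3) 74(c=3) 34(c=3) 42(c=7) 80(c=7)]
  25. access 95: MISS, evict 7(c=1). Cache: [95(c=1) 56(c=3) 74(c=3) 34(c=3) 42(c=7) 80(c=7)]
  26. access 74: HIT, count now 4. Cache: [95(c=1) 56(c=3) 34(c=3) 74(c=4) 42(c=7) 80(c=7)]
  27. access 7: MISS, evict 95(c=1). Cache: [7(c=1) 56(c=3) 34(c=3) 74(c=4) 42(c=7) 80(c=7)]
  28. access 7: HIT, count now 2. Cache: [7(c=2) 56(c=3) 34(c=3) 74(c=4) 42(c=7) 80(c=7)]
  29. access 39: MISS, evict 7(c=2). Cache: [39(c=1) 56(c=3) 34(c=3) 74(c=4) 42(c=7) 80(c=7)]
  30. access 39: HIT, count now 2. Cache: [39(c=2) 56(c=3) 34(c=3) 74(c=4) 42(c=7) 80(c=7)]
  31. access 7: MISS, evict 39(c=2). Cache: [7(c=1) 56(c=3) 34(c=3) 74(c=4) 42(c=7) 80(c=7)]
  32. access 7: HIT, count now 2. Cache: [7(c=2) 56(c=3) 34(c=3) 74(c=4) 42(c=7) 80(c=7)]
  33. access 39: MISS, evict 7(c=2). Cache: [39(c=1) 56(c=3) 34(c=3) 74(c=4) 42(c=7) 80(c=7)]
Total: 22 hits, 11 misses, 5 evictions

Hit rate = 22/33 = 2/3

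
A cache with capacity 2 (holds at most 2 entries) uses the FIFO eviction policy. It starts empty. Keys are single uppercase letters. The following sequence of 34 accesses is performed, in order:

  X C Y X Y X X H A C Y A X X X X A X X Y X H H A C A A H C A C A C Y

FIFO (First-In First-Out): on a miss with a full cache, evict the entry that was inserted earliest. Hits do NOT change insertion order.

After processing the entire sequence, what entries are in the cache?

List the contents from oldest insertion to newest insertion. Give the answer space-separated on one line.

Answer: C Y

Derivation:
FIFO simulation (capacity=2):
  1. access X: MISS. Cache (old->new): [X]
  2. access C: MISS. Cache (old->new): [X C]
  3. access Y: MISS, evict X. Cache (old->new): [C Y]
  4. access X: MISS, evict C. Cache (old->new): [Y X]
  5. access Y: HIT. Cache (old->new): [Y X]
  6. access X: HIT. Cache (old->new): [Y X]
  7. access X: HIT. Cache (old->new): [Y X]
  8. access H: MISS, evict Y. Cache (old->new): [X H]
  9. access A: MISS, evict X. Cache (old->new): [H A]
  10. access C: MISS, evict H. Cache (old->new): [A C]
  11. access Y: MISS, evict A. Cache (old->new): [C Y]
  12. access A: MISS, evict C. Cache (old->new): [Y A]
  13. access X: MISS, evict Y. Cache (old->new): [A X]
  14. access X: HIT. Cache (old->new): [A X]
  15. access X: HIT. Cache (old->new): [A X]
  16. access X: HIT. Cache (old->new): [A X]
  17. access A: HIT. Cache (old->new): [A X]
  18. access X: HIT. Cache (old->new): [A X]
  19. access X: HIT. Cache (old->new): [A X]
  20. access Y: MISS, evict A. Cache (old->new): [X Y]
  21. access X: HIT. Cache (old->new): [X Y]
  22. access H: MISS, evict X. Cache (old->new): [Y H]
  23. access H: HIT. Cache (old->new): [Y H]
  24. access A: MISS, evict Y. Cache (old->new): [H A]
  25. access C: MISS, evict H. Cache (old->new): [A C]
  26. access A: HIT. Cache (old->new): [A C]
  27. access A: HIT. Cache (old->new): [A C]
  28. access H: MISS, evict A. Cache (old->new): [C H]
  29. access C: HIT. Cache (old->new): [C H]
  30. access A: MISS, evict C. Cache (old->new): [H A]
  31. access C: MISS, evict H. Cache (old->new): [A C]
  32. access A: HIT. Cache (old->new): [A C]
  33. access C: HIT. Cache (old->new): [A C]
  34. access Y: MISS, evict A. Cache (old->new): [C Y]
Total: 16 hits, 18 misses, 16 evictions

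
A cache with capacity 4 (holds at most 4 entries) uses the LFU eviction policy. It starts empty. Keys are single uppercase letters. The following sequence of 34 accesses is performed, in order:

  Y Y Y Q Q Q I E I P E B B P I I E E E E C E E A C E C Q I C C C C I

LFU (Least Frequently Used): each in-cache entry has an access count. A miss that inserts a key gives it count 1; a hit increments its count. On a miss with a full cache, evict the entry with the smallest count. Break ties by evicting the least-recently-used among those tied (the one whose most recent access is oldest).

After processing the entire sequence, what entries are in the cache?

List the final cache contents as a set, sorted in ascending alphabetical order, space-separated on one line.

LFU simulation (capacity=4):
  1. access Y: MISS. Cache: [Y(c=1)]
  2. access Y: HIT, count now 2. Cache: [Y(c=2)]
  3. access Y: HIT, count now 3. Cache: [Y(c=3)]
  4. access Q: MISS. Cache: [Q(c=1) Y(c=3)]
  5. access Q: HIT, count now 2. Cache: [Q(c=2) Y(c=3)]
  6. access Q: HIT, count now 3. Cache: [Y(c=3) Q(c=3)]
  7. access I: MISS. Cache: [I(c=1) Y(c=3) Q(c=3)]
  8. access E: MISS. Cache: [I(c=1) E(c=1) Y(c=3) Q(c=3)]
  9. access I: HIT, count now 2. Cache: [E(c=1) I(c=2) Y(c=3) Q(c=3)]
  10. access P: MISS, evict E(c=1). Cache: [P(c=1) I(c=2) Y(c=3) Q(c=3)]
  11. access E: MISS, evict P(c=1). Cache: [E(c=1) I(c=2) Y(c=3) Q(c=3)]
  12. access B: MISS, evict E(c=1). Cache: [B(c=1) I(c=2) Y(c=3) Q(c=3)]
  13. access B: HIT, count now 2. Cache: [I(c=2) B(c=2) Y(c=3) Q(c=3)]
  14. access P: MISS, evict I(c=2). Cache: [P(c=1) B(c=2) Y(c=3) Q(c=3)]
  15. access I: MISS, evict P(c=1). Cache: [I(c=1) B(c=2) Y(c=3) Q(c=3)]
  16. access I: HIT, count now 2. Cache: [B(c=2) I(c=2) Y(c=3) Q(c=3)]
  17. access E: MISS, evict B(c=2). Cache: [E(c=1) I(c=2) Y(c=3) Q(c=3)]
  18. access E: HIT, count now 2. Cache: [I(c=2) E(c=2) Y(c=3) Q(c=3)]
  19. access E: HIT, count now 3. Cache: [I(c=2) Y(c=3) Q(c=3) E(c=3)]
  20. access E: HIT, count now 4. Cache: [I(c=2) Y(c=3) Q(c=3) E(c=4)]
  21. access C: MISS, evict I(c=2). Cache: [C(c=1) Y(c=3) Q(c=3) E(c=4)]
  22. access E: HIT, count now 5. Cache: [C(c=1) Y(c=3) Q(c=3) E(c=5)]
  23. access E: HIT, count now 6. Cache: [C(c=1) Y(c=3) Q(c=3) E(c=6)]
  24. access A: MISS, evict C(c=1). Cache: [A(c=1) Y(c=3) Q(c=3) E(c=6)]
  25. access C: MISS, evict A(c=1). Cache: [C(c=1) Y(c=3) Q(c=3) E(c=6)]
  26. access E: HIT, count now 7. Cache: [C(c=1) Y(c=3) Q(c=3) E(c=7)]
  27. access C: HIT, count now 2. Cache: [C(c=2) Y(c=3) Q(c=3) E(c=7)]
  28. access Q: HIT, count now 4. Cache: [C(c=2) Y(c=3) Q(c=4) E(c=7)]
  29. access I: MISS, evict C(c=2). Cache: [I(c=1) Y(c=3) Q(c=4) E(c=7)]
  30. access C: MISS, evict I(c=1). Cache: [C(c=1) Y(c=3) Q(c=4) E(c=7)]
  31. access C: HIT, count now 2. Cache: [C(c=2) Y(c=3) Q(c=4) E(c=7)]
  32. access C: HIT, count now 3. Cache: [Y(c=3) C(c=3) Q(c=4) E(c=7)]
  33. access C: HIT, count now 4. Cache: [Y(c=3) Q(c=4) C(c=4) E(c=7)]
  34. access I: MISS, evict Y(c=3). Cache: [I(c=1) Q(c=4) C(c=4) E(c=7)]
Total: 18 hits, 16 misses, 12 evictions

Answer: C E I Q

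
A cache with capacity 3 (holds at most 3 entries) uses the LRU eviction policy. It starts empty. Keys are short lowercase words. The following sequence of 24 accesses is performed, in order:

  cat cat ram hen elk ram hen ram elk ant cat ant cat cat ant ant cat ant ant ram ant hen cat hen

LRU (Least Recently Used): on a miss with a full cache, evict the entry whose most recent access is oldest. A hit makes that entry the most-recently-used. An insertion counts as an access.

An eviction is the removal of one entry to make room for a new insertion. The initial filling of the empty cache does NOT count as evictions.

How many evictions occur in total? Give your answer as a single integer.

Answer: 6

Derivation:
LRU simulation (capacity=3):
  1. access cat: MISS. Cache (LRU->MRU): [cat]
  2. access cat: HIT. Cache (LRU->MRU): [cat]
  3. access ram: MISS. Cache (LRU->MRU): [cat ram]
  4. access hen: MISS. Cache (LRU->MRU): [cat ram hen]
  5. access elk: MISS, evict cat. Cache (LRU->MRU): [ram hen elk]
  6. access ram: HIT. Cache (LRU->MRU): [hen elk ram]
  7. access hen: HIT. Cache (LRU->MRU): [elk ram hen]
  8. access ram: HIT. Cache (LRU->MRU): [elk hen ram]
  9. access elk: HIT. Cache (LRU->MRU): [hen ram elk]
  10. access ant: MISS, evict hen. Cache (LRU->MRU): [ram elk ant]
  11. access cat: MISS, evict ram. Cache (LRU->MRU): [elk ant cat]
  12. access ant: HIT. Cache (LRU->MRU): [elk cat ant]
  13. access cat: HIT. Cache (LRU->MRU): [elk ant cat]
  14. access cat: HIT. Cache (LRU->MRU): [elk ant cat]
  15. access ant: HIT. Cache (LRU->MRU): [elk cat ant]
  16. access ant: HIT. Cache (LRU->MRU): [elk cat ant]
  17. access cat: HIT. Cache (LRU->MRU): [elk ant cat]
  18. access ant: HIT. Cache (LRU->MRU): [elk cat ant]
  19. access ant: HIT. Cache (LRU->MRU): [elk cat ant]
  20. access ram: MISS, evict elk. Cache (LRU->MRU): [cat ant ram]
  21. access ant: HIT. Cache (LRU->MRU): [cat ram ant]
  22. access hen: MISS, evict cat. Cache (LRU->MRU): [ram ant hen]
  23. access cat: MISS, evict ram. Cache (LRU->MRU): [ant hen cat]
  24. access hen: HIT. Cache (LRU->MRU): [ant cat hen]
Total: 15 hits, 9 misses, 6 evictions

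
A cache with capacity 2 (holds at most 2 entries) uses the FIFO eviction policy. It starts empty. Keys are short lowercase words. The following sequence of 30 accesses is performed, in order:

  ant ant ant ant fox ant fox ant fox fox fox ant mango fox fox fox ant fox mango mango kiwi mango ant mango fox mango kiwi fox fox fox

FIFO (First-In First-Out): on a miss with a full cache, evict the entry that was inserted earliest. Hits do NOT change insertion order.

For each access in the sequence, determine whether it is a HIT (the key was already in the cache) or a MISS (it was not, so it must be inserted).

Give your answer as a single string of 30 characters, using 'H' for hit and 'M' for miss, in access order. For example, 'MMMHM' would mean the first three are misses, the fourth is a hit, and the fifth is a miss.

FIFO simulation (capacity=2):
  1. access ant: MISS. Cache (old->new): [ant]
  2. access ant: HIT. Cache (old->new): [ant]
  3. access ant: HIT. Cache (old->new): [ant]
  4. access ant: HIT. Cache (old->new): [ant]
  5. access fox: MISS. Cache (old->new): [ant fox]
  6. access ant: HIT. Cache (old->new): [ant fox]
  7. access fox: HIT. Cache (old->new): [ant fox]
  8. access ant: HIT. Cache (old->new): [ant fox]
  9. access fox: HIT. Cache (old->new): [ant fox]
  10. access fox: HIT. Cache (old->new): [ant fox]
  11. access fox: HIT. Cache (old->new): [ant fox]
  12. access ant: HIT. Cache (old->new): [ant fox]
  13. access mango: MISS, evict ant. Cache (old->new): [fox mango]
  14. access fox: HIT. Cache (old->new): [fox mango]
  15. access fox: HIT. Cache (old->new): [fox mango]
  16. access fox: HIT. Cache (old->new): [fox mango]
  17. access ant: MISS, evict fox. Cache (old->new): [mango ant]
  18. access fox: MISS, evict mango. Cache (old->new): [ant fox]
  19. access mango: MISS, evict ant. Cache (old->new): [fox mango]
  20. access mango: HIT. Cache (old->new): [fox mango]
  21. access kiwi: MISS, evict fox. Cache (old->new): [mango kiwi]
  22. access mango: HIT. Cache (old->new): [mango kiwi]
  23. access ant: MISS, evict mango. Cache (old->new): [kiwi ant]
  24. access mango: MISS, evict kiwi. Cache (old->new): [ant mango]
  25. access fox: MISS, evict ant. Cache (old->new): [mango fox]
  26. access mango: HIT. Cache (old->new): [mango fox]
  27. access kiwi: MISS, evict mango. Cache (old->new): [fox kiwi]
  28. access fox: HIT. Cache (old->new): [fox kiwi]
  29. access fox: HIT. Cache (old->new): [fox kiwi]
  30. access fox: HIT. Cache (old->new): [fox kiwi]
Total: 19 hits, 11 misses, 9 evictions

Answer: MHHHMHHHHHHHMHHHMMMHMHMMMHMHHH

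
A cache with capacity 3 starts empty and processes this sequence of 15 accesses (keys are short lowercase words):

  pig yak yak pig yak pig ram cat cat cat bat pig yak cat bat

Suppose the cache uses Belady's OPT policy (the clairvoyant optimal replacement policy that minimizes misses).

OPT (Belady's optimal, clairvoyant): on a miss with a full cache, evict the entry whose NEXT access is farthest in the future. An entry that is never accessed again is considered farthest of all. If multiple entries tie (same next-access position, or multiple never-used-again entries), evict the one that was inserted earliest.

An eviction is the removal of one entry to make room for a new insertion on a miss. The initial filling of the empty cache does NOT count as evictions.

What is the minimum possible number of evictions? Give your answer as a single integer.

Answer: 3

Derivation:
OPT (Belady) simulation (capacity=3):
  1. access pig: MISS. Cache: [pig]
  2. access yak: MISS. Cache: [pig yak]
  3. access yak: HIT. Next use of yak: step 5. Cache: [pig yak]
  4. access pig: HIT. Next use of pig: step 6. Cache: [pig yak]
  5. access yak: HIT. Next use of yak: step 13. Cache: [pig yak]
  6. access pig: HIT. Next use of pig: step 12. Cache: [pig yak]
  7. access ram: MISS. Cache: [pig yak ram]
  8. access cat: MISS, evict ram (next use: never). Cache: [pig yak cat]
  9. access cat: HIT. Next use of cat: step 10. Cache: [pig yak cat]
  10. access cat: HIT. Next use of cat: step 14. Cache: [pig yak cat]
  11. access bat: MISS, evict cat (next use: step 14). Cache: [pig yak bat]
  12. access pig: HIT. Next use of pig: never. Cache: [pig yak bat]
  13. access yak: HIT. Next use of yak: never. Cache: [pig yak bat]
  14. access cat: MISS, evict pig (next use: never). Cache: [yak bat cat]
  15. access bat: HIT. Next use of bat: never. Cache: [yak bat cat]
Total: 9 hits, 6 misses, 3 evictions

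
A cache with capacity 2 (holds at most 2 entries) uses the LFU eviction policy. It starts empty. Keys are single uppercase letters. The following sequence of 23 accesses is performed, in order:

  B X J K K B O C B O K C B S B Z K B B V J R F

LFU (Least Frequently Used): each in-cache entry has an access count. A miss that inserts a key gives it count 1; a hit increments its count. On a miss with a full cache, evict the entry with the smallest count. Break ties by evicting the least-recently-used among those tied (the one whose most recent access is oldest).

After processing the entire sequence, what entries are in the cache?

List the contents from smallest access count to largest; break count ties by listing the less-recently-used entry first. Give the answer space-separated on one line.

Answer: F K

Derivation:
LFU simulation (capacity=2):
  1. access B: MISS. Cache: [B(c=1)]
  2. access X: MISS. Cache: [B(c=1) X(c=1)]
  3. access J: MISS, evict B(c=1). Cache: [X(c=1) J(c=1)]
  4. access K: MISS, evict X(c=1). Cache: [J(c=1) K(c=1)]
  5. access K: HIT, count now 2. Cache: [J(c=1) K(c=2)]
  6. access B: MISS, evict J(c=1). Cache: [B(c=1) K(c=2)]
  7. access O: MISS, evict B(c=1). Cache: [O(c=1) K(c=2)]
  8. access C: MISS, evict O(c=1). Cache: [C(c=1) K(c=2)]
  9. access B: MISS, evict C(c=1). Cache: [B(c=1) K(c=2)]
  10. access O: MISS, evict B(c=1). Cache: [O(c=1) K(c=2)]
  11. access K: HIT, count now 3. Cache: [O(c=1) K(c=3)]
  12. access C: MISS, evict O(c=1). Cache: [C(c=1) K(c=3)]
  13. access B: MISS, evict C(c=1). Cache: [B(c=1) K(c=3)]
  14. access S: MISS, evict B(c=1). Cache: [S(c=1) K(c=3)]
  15. access B: MISS, evict S(c=1). Cache: [B(c=1) K(c=3)]
  16. access Z: MISS, evict B(c=1). Cache: [Z(c=1) K(c=3)]
  17. access K: HIT, count now 4. Cache: [Z(c=1) K(c=4)]
  18. access B: MISS, evict Z(c=1). Cache: [B(c=1) K(c=4)]
  19. access B: HIT, count now 2. Cache: [B(c=2) K(c=4)]
  20. access V: MISS, evict B(c=2). Cache: [V(c=1) K(c=4)]
  21. access J: MISS, evict V(c=1). Cache: [J(c=1) K(c=4)]
  22. access R: MISS, evict J(c=1). Cache: [R(c=1) K(c=4)]
  23. access F: MISS, evict R(c=1). Cache: [F(c=1) K(c=4)]
Total: 4 hits, 19 misses, 17 evictions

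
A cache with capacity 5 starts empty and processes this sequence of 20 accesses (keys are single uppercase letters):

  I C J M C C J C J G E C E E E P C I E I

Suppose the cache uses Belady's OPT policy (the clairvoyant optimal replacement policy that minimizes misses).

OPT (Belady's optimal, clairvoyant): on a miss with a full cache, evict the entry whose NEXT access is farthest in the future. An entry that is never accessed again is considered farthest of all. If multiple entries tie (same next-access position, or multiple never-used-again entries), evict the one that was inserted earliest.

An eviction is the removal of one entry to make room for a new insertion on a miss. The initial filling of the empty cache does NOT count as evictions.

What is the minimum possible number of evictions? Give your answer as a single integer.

Answer: 2

Derivation:
OPT (Belady) simulation (capacity=5):
  1. access I: MISS. Cache: [I]
  2. access C: MISS. Cache: [I C]
  3. access J: MISS. Cache: [I C J]
  4. access M: MISS. Cache: [I C J M]
  5. access C: HIT. Next use of C: step 6. Cache: [I C J M]
  6. access C: HIT. Next use of C: step 8. Cache: [I C J M]
  7. access J: HIT. Next use of J: step 9. Cache: [I C J M]
  8. access C: HIT. Next use of C: step 12. Cache: [I C J M]
  9. access J: HIT. Next use of J: never. Cache: [I C J M]
  10. access G: MISS. Cache: [I C J M G]
  11. access E: MISS, evict J (next use: never). Cache: [I C M G E]
  12. access C: HIT. Next use of C: step 17. Cache: [I C M G E]
  13. access E: HIT. Next use of E: step 14. Cache: [I C M G E]
  14. access E: HIT. Next use of E: step 15. Cache: [I C M G E]
  15. access E: HIT. Next use of E: step 19. Cache: [I C M G E]
  16. access P: MISS, evict M (next use: never). Cache: [I C G E P]
  17. access C: HIT. Next use of C: never. Cache: [I C G E P]
  18. access I: HIT. Next use of I: step 20. Cache: [I C G E P]
  19. access E: HIT. Next use of E: never. Cache: [I C G E P]
  20. access I: HIT. Next use of I: never. Cache: [I C G E P]
Total: 13 hits, 7 misses, 2 evictions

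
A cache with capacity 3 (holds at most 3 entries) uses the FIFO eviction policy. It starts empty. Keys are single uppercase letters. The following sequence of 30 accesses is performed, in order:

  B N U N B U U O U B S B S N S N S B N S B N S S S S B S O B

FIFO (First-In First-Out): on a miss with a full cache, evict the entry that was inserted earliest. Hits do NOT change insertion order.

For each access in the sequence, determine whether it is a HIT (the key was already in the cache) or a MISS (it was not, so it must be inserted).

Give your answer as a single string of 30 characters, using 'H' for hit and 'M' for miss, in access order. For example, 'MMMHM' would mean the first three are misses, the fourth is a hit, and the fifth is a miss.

FIFO simulation (capacity=3):
  1. access B: MISS. Cache (old->new): [B]
  2. access N: MISS. Cache (old->new): [B N]
  3. access U: MISS. Cache (old->new): [B N U]
  4. access N: HIT. Cache (old->new): [B N U]
  5. access B: HIT. Cache (old->new): [B N U]
  6. access U: HIT. Cache (old->new): [B N U]
  7. access U: HIT. Cache (old->new): [B N U]
  8. access O: MISS, evict B. Cache (old->new): [N U O]
  9. access U: HIT. Cache (old->new): [N U O]
  10. access B: MISS, evict N. Cache (old->new): [U O B]
  11. access S: MISS, evict U. Cache (old->new): [O B S]
  12. access B: HIT. Cache (old->new): [O B S]
  13. access S: HIT. Cache (old->new): [O B S]
  14. access N: MISS, evict O. Cache (old->new): [B S N]
  15. access S: HIT. Cache (old->new): [B S N]
  16. access N: HIT. Cache (old->new): [B S N]
  17. access S: HIT. Cache (old->new): [B S N]
  18. access B: HIT. Cache (old->new): [B S N]
  19. access N: HIT. Cache (old->new): [B S N]
  20. access S: HIT. Cache (old->new): [B S N]
  21. access B: HIT. Cache (old->new): [B S N]
  22. access N: HIT. Cache (old->new): [B S N]
  23. access S: HIT. Cache (old->new): [B S N]
  24. access S: HIT. Cache (old->new): [B S N]
  25. access S: HIT. Cache (old->new): [B S N]
  26. access S: HIT. Cache (old->new): [B S N]
  27. access B: HIT. Cache (old->new): [B S N]
  28. access S: HIT. Cache (old->new): [B S N]
  29. access O: MISS, evict B. Cache (old->new): [S N O]
  30. access B: MISS, evict S. Cache (old->new): [N O B]
Total: 21 hits, 9 misses, 6 evictions

Answer: MMMHHHHMHMMHHMHHHHHHHHHHHHHHMM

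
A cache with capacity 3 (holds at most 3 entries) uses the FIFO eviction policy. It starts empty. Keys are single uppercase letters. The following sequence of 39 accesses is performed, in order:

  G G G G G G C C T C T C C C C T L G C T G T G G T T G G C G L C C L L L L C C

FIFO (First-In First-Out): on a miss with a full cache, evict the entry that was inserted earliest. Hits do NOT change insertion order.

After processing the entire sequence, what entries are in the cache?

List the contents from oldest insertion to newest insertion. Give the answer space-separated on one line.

FIFO simulation (capacity=3):
  1. access G: MISS. Cache (old->new): [G]
  2. access G: HIT. Cache (old->new): [G]
  3. access G: HIT. Cache (old->new): [G]
  4. access G: HIT. Cache (old->new): [G]
  5. access G: HIT. Cache (old->new): [G]
  6. access G: HIT. Cache (old->new): [G]
  7. access C: MISS. Cache (old->new): [G C]
  8. access C: HIT. Cache (old->new): [G C]
  9. access T: MISS. Cache (old->new): [G C T]
  10. access C: HIT. Cache (old->new): [G C T]
  11. access T: HIT. Cache (old->new): [G C T]
  12. access C: HIT. Cache (old->new): [G C T]
  13. access C: HIT. Cache (old->new): [G C T]
  14. access C: HIT. Cache (old->new): [G C T]
  15. access C: HIT. Cache (old->new): [G C T]
  16. access T: HIT. Cache (old->new): [G C T]
  17. access L: MISS, evict G. Cache (old->new): [C T L]
  18. access G: MISS, evict C. Cache (old->new): [T L G]
  19. access C: MISS, evict T. Cache (old->new): [L G C]
  20. access T: MISS, evict L. Cache (old->new): [G C T]
  21. access G: HIT. Cache (old->new): [G C T]
  22. access T: HIT. Cache (old->new): [G C T]
  23. access G: HIT. Cache (old->new): [G C T]
  24. access G: HIT. Cache (old->new): [G C T]
  25. access T: HIT. Cache (old->new): [G C T]
  26. access T: HIT. Cache (old->new): [G C T]
  27. access G: HIT. Cache (old->new): [G C T]
  28. access G: HIT. Cache (old->new): [G C T]
  29. access C: HIT. Cache (old->new): [G C T]
  30. access G: HIT. Cache (old->new): [G C T]
  31. access L: MISS, evict G. Cache (old->new): [C T L]
  32. access C: HIT. Cache (old->new): [C T L]
  33. access C: HIT. Cache (old->new): [C T L]
  34. access L: HIT. Cache (old->new): [C T L]
  35. access L: HIT. Cache (old->new): [C T L]
  36. access L: HIT. Cache (old->new): [C T L]
  37. access L: HIT. Cache (old->new): [C T L]
  38. access C: HIT. Cache (old->new): [C T L]
  39. access C: HIT. Cache (old->new): [C T L]
Total: 31 hits, 8 misses, 5 evictions

Answer: C T L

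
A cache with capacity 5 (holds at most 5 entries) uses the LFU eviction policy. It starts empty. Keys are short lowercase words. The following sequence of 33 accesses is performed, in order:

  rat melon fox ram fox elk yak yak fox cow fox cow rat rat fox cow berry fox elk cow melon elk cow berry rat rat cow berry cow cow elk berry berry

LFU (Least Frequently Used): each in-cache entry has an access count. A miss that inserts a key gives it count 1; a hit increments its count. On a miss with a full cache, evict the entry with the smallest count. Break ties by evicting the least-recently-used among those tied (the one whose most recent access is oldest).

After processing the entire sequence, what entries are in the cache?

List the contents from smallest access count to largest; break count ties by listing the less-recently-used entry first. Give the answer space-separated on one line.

LFU simulation (capacity=5):
  1. access rat: MISS. Cache: [rat(c=1)]
  2. access melon: MISS. Cache: [rat(c=1) melon(c=1)]
  3. access fox: MISS. Cache: [rat(c=1) melon(c=1) fox(c=1)]
  4. access ram: MISS. Cache: [rat(c=1) melon(c=1) fox(c=1) ram(c=1)]
  5. access fox: HIT, count now 2. Cache: [rat(c=1) melon(c=1) ram(c=1) fox(c=2)]
  6. access elk: MISS. Cache: [rat(c=1) melon(c=1) ram(c=1) elk(c=1) fox(c=2)]
  7. access yak: MISS, evict rat(c=1). Cache: [melon(c=1) ram(c=1) elk(c=1) yak(c=1) fox(c=2)]
  8. access yak: HIT, count now 2. Cache: [melon(c=1) ram(c=1) elk(c=1) fox(c=2) yak(c=2)]
  9. access fox: HIT, count now 3. Cache: [melon(c=1) ram(c=1) elk(c=1) yak(c=2) fox(c=3)]
  10. access cow: MISS, evict melon(c=1). Cache: [ram(c=1) elk(c=1) cow(c=1) yak(c=2) fox(c=3)]
  11. access fox: HIT, count now 4. Cache: [ram(c=1) elk(c=1) cow(c=1) yak(c=2) fox(c=4)]
  12. access cow: HIT, count now 2. Cache: [ram(c=1) elk(c=1) yak(c=2) cow(c=2) fox(c=4)]
  13. access rat: MISS, evict ram(c=1). Cache: [elk(c=1) rat(c=1) yak(c=2) cow(c=2) fox(c=4)]
  14. access rat: HIT, count now 2. Cache: [elk(c=1) yak(c=2) cow(c=2) rat(c=2) fox(c=4)]
  15. access fox: HIT, count now 5. Cache: [elk(c=1) yak(c=2) cow(c=2) rat(c=2) fox(c=5)]
  16. access cow: HIT, count now 3. Cache: [elk(c=1) yak(c=2) rat(c=2) cow(c=3) fox(c=5)]
  17. access berry: MISS, evict elk(c=1). Cache: [berry(c=1) yak(c=2) rat(c=2) cow(c=3) fox(c=5)]
  18. access fox: HIT, count now 6. Cache: [berry(c=1) yak(c=2) rat(c=2) cow(c=3) fox(c=6)]
  19. access elk: MISS, evict berry(c=1). Cache: [elk(c=1) yak(c=2) rat(c=2) cow(c=3) fox(c=6)]
  20. access cow: HIT, count now 4. Cache: [elk(c=1) yak(c=2) rat(c=2) cow(c=4) fox(c=6)]
  21. access melon: MISS, evict elk(c=1). Cache: [melon(c=1) yak(c=2) rat(c=2) cow(c=4) fox(c=6)]
  22. access elk: MISS, evict melon(c=1). Cache: [elk(c=1) yak(c=2) rat(c=2) cow(c=4) fox(c=6)]
  23. access cow: HIT, count now 5. Cache: [elk(c=1) yak(c=2) rat(c=2) cow(c=5) fox(c=6)]
  24. access berry: MISS, evict elk(c=1). Cache: [berry(c=1) yak(c=2) rat(c=2) cow(c=5) fox(c=6)]
  25. access rat: HIT, count now 3. Cache: [berry(c=1) yak(c=2) rat(c=3) cow(c=5) fox(c=6)]
  26. access rat: HIT, count now 4. Cache: [berry(c=1) yak(c=2) rat(c=4) cow(c=5) fox(c=6)]
  27. access cow: HIT, count now 6. Cache: [berry(c=1) yak(c=2) rat(c=4) fox(c=6) cow(c=6)]
  28. access berry: HIT, count now 2. Cache: [yak(c=2) berry(c=2) rat(c=4) fox(c=6) cow(c=6)]
  29. access cow: HIT, count now 7. Cache: [yak(c=2) berry(c=2) rat(c=4) fox(c=6) cow(c=7)]
  30. access cow: HIT, count now 8. Cache: [yak(c=2) berry(c=2) rat(c=4) fox(c=6) cow(c=8)]
  31. access elk: MISS, evict yak(c=2). Cache: [elk(c=1) berry(c=2) rat(c=4) fox(c=6) cow(c=8)]
  32. access berry: HIT, count now 3. Cache: [elk(c=1) berry(c=3) rat(c=4) fox(c=6) cow(c=8)]
  33. access berry: HIT, count now 4. Cache: [elk(c=1) rat(c=4) berry(c=4) fox(c=6) cow(c=8)]
Total: 19 hits, 14 misses, 9 evictions

Answer: elk rat berry fox cow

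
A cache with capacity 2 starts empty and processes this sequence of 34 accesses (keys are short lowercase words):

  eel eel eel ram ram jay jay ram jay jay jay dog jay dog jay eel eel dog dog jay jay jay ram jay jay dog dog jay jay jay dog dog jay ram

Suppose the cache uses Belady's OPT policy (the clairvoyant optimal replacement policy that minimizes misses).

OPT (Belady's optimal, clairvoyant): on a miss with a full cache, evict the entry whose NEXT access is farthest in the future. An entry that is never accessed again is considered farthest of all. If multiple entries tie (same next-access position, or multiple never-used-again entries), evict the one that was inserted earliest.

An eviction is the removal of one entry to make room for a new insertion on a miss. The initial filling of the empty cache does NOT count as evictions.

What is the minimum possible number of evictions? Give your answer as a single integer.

OPT (Belady) simulation (capacity=2):
  1. access eel: MISS. Cache: [eel]
  2. access eel: HIT. Next use of eel: step 3. Cache: [eel]
  3. access eel: HIT. Next use of eel: step 16. Cache: [eel]
  4. access ram: MISS. Cache: [eel ram]
  5. access ram: HIT. Next use of ram: step 8. Cache: [eel ram]
  6. access jay: MISS, evict eel (next use: step 16). Cache: [ram jay]
  7. access jay: HIT. Next use of jay: step 9. Cache: [ram jay]
  8. access ram: HIT. Next use of ram: step 23. Cache: [ram jay]
  9. access jay: HIT. Next use of jay: step 10. Cache: [ram jay]
  10. access jay: HIT. Next use of jay: step 11. Cache: [ram jay]
  11. access jay: HIT. Next use of jay: step 13. Cache: [ram jay]
  12. access dog: MISS, evict ram (next use: step 23). Cache: [jay dog]
  13. access jay: HIT. Next use of jay: step 15. Cache: [jay dog]
  14. access dog: HIT. Next use of dog: step 18. Cache: [jay dog]
  15. access jay: HIT. Next use of jay: step 20. Cache: [jay dog]
  16. access eel: MISS, evict jay (next use: step 20). Cache: [dog eel]
  17. access eel: HIT. Next use of eel: never. Cache: [dog eel]
  18. access dog: HIT. Next use of dog: step 19. Cache: [dog eel]
  19. access dog: HIT. Next use of dog: step 26. Cache: [dog eel]
  20. access jay: MISS, evict eel (next use: never). Cache: [dog jay]
  21. access jay: HIT. Next use of jay: step 22. Cache: [dog jay]
  22. access jay: HIT. Next use of jay: step 24. Cache: [dog jay]
  23. access ram: MISS, evict dog (next use: step 26). Cache: [jay ram]
  24. access jay: HIT. Next use of jay: step 25. Cache: [jay ram]
  25. access jay: HIT. Next use of jay: step 28. Cache: [jay ram]
  26. access dog: MISS, evict ram (next use: step 34). Cache: [jay dog]
  27. access dog: HIT. Next use of dog: step 31. Cache: [jay dog]
  28. access jay: HIT. Next use of jay: step 29. Cache: [jay dog]
  29. access jay: HIT. Next use of jay: step 30. Cache: [jay dog]
  30. access jay: HIT. Next use of jay: step 33. Cache: [jay dog]
  31. access dog: HIT. Next use of dog: step 32. Cache: [jay dog]
  32. access dog: HIT. Next use of dog: never. Cache: [jay dog]
  33. access jay: HIT. Next use of jay: never. Cache: [jay dog]
  34. access ram: MISS, evict jay (next use: never). Cache: [dog ram]
Total: 25 hits, 9 misses, 7 evictions

Answer: 7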